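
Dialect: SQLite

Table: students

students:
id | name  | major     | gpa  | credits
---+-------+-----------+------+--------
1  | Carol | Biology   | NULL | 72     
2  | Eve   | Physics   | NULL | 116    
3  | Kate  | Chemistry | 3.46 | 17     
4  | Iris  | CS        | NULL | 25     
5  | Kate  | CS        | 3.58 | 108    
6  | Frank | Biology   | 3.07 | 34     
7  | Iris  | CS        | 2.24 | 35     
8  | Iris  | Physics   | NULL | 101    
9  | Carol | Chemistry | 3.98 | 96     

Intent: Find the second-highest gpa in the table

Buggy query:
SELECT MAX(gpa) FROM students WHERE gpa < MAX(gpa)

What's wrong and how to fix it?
Bug: The inner MAX is an aggregate inside WHERE, which is not allowed

Fix: Compute the overall MAX in a subquery, then take MAX of rows below it

Corrected query:
SELECT MAX(gpa) FROM students WHERE gpa < (SELECT MAX(gpa) FROM students)

Result:
MAX(gpa)
--------
3.58    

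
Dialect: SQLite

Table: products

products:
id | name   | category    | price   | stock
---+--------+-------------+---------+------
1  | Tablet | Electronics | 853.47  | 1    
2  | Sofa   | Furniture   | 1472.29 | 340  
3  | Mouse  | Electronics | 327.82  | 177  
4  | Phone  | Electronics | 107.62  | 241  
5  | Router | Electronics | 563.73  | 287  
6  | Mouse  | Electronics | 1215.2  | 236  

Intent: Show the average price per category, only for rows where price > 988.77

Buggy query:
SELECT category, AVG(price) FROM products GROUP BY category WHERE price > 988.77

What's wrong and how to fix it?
Bug: Row-level WHERE must come before GROUP BY in the clause order

Fix: Place WHERE between FROM and GROUP BY

Corrected query:
SELECT category, AVG(price) FROM products WHERE price > 988.77 GROUP BY category

Result:
category    | AVG(price)
------------+-----------
Electronics | 1215.2    
Furniture   | 1472.29   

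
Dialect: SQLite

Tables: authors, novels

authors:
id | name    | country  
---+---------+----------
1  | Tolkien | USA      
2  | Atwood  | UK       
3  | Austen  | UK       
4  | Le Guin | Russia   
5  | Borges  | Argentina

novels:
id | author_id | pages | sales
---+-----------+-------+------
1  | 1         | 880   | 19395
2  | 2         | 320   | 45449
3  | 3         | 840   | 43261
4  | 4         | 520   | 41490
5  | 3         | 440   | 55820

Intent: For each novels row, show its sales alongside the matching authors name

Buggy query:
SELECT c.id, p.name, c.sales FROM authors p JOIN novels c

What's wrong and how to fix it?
Bug: Missing join condition: each novels row is matched to all authors rows instead of just its own

Fix: Add ON c.author_id = p.id to the JOIN

Corrected query:
SELECT c.id, p.name, c.sales FROM authors p JOIN novels c ON c.author_id = p.id

Result:
id | name    | sales
---+---------+------
1  | Tolkien | 19395
2  | Atwood  | 45449
3  | Austen  | 43261
4  | Le Guin | 41490
5  | Austen  | 55820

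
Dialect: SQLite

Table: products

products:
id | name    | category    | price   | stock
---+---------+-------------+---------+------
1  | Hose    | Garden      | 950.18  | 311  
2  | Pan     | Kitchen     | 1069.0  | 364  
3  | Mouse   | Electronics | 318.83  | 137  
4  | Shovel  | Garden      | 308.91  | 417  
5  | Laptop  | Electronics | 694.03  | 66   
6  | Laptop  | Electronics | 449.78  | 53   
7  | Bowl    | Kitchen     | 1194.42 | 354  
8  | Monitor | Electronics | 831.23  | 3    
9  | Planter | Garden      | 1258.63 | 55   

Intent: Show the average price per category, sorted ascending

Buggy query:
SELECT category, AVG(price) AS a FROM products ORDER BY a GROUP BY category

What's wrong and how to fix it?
Bug: GROUP BY must precede ORDER BY

Fix: Move ORDER BY to the end, after GROUP BY

Corrected query:
SELECT category, AVG(price) AS a FROM products GROUP BY category ORDER BY a

Result:
category    | a       
------------+---------
Electronics | 573.4675
Garden      | 839.24  
Kitchen     | 1131.71 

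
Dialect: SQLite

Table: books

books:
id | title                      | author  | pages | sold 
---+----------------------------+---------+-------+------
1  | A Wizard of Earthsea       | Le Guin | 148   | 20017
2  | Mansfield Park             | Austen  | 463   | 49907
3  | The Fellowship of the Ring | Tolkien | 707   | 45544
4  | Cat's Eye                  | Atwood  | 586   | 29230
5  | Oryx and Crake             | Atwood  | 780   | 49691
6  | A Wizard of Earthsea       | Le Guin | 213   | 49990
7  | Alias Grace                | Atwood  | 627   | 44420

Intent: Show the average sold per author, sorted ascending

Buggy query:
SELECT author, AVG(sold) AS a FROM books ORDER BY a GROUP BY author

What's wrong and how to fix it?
Bug: GROUP BY must precede ORDER BY

Fix: Move ORDER BY to the end, after GROUP BY

Corrected query:
SELECT author, AVG(sold) AS a FROM books GROUP BY author ORDER BY a

Result:
author  | a           
--------+-------------
Le Guin | 35003.5     
Atwood  | 41113.666667
Tolkien | 45544       
Austen  | 49907       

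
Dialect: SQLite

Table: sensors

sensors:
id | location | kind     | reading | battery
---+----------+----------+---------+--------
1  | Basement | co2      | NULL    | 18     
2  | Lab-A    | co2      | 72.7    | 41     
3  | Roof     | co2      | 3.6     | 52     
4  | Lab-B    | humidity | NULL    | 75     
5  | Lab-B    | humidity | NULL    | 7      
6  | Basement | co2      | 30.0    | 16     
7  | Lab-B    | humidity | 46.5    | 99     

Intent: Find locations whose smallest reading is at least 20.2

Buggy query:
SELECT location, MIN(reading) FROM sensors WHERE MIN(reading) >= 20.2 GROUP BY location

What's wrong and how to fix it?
Bug: Aggregates like MIN are computed per group after WHERE runs

Fix: Replace WHERE with HAVING after the GROUP BY

Corrected query:
SELECT location, MIN(reading) FROM sensors GROUP BY location HAVING MIN(reading) >= 20.2

Result:
location | MIN(reading)
---------+-------------
Basement | 30          
Lab-A    | 72.7        
Lab-B    | 46.5        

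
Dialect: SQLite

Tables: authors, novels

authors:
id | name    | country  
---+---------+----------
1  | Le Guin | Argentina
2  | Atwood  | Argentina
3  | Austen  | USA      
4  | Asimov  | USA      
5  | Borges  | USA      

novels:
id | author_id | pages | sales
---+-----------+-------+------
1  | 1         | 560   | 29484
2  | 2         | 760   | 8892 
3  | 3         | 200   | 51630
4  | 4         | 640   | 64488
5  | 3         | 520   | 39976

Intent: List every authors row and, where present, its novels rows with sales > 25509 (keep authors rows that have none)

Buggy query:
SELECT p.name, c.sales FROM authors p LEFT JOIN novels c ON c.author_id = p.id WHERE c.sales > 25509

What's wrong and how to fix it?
Bug: A WHERE condition on the right-hand table after LEFT JOIN drops unmatched parents

Fix: Move the right-table condition into the ON clause so unmatched parents are kept

Corrected query:
SELECT p.name, c.sales FROM authors p LEFT JOIN novels c ON c.author_id = p.id AND c.sales > 25509

Result:
name    | sales
--------+------
Le Guin | 29484
Atwood  | NULL 
Austen  | 39976
Austen  | 51630
Asimov  | 64488
Borges  | NULL 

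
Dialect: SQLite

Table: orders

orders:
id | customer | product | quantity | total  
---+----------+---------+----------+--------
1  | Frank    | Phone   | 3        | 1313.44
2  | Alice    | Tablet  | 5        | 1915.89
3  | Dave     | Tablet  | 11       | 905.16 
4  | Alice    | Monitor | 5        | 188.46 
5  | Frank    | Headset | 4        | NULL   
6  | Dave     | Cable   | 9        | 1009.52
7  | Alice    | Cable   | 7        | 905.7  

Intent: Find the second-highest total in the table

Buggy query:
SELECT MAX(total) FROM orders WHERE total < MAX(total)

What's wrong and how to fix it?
Bug: MAX(total) on the right of the comparison is an aggregate-in-WHERE error

Fix: Put the inner MAX in a scalar subquery

Corrected query:
SELECT MAX(total) FROM orders WHERE total < (SELECT MAX(total) FROM orders)

Result:
MAX(total)
----------
1313.44   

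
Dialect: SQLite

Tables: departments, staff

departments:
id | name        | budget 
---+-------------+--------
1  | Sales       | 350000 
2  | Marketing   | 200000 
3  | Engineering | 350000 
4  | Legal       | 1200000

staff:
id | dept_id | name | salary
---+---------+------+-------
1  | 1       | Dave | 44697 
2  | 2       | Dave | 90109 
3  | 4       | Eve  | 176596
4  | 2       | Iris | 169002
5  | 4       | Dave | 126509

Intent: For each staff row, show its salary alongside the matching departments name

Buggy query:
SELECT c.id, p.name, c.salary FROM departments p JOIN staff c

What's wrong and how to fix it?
Bug: JOIN with no ON clause produces a cartesian product; every staff row pairs with every departments row

Fix: Add ON c.dept_id = p.id to the JOIN

Corrected query:
SELECT c.id, p.name, c.salary FROM departments p JOIN staff c ON c.dept_id = p.id

Result:
id | name      | salary
---+-----------+-------
1  | Sales     | 44697 
2  | Marketing | 90109 
3  | Legal     | 176596
4  | Marketing | 169002
5  | Legal     | 126509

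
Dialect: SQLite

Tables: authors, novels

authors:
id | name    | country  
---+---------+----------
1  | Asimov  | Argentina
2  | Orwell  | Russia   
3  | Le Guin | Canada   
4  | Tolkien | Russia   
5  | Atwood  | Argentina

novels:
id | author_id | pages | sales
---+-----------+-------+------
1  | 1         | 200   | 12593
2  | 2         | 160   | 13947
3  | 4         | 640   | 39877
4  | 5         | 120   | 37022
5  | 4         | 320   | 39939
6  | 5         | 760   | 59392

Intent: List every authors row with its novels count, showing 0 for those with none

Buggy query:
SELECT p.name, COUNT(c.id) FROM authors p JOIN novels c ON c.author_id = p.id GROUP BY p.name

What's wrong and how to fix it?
Bug: INNER JOIN drops authors rows that have no matching novels rows

Fix: Use LEFT JOIN so parents without children still appear (COUNT(c.id) gives 0)

Corrected query:
SELECT p.name, COUNT(c.id) FROM authors p LEFT JOIN novels c ON c.author_id = p.id GROUP BY p.name

Result:
name    | COUNT(c.id)
--------+------------
Asimov  | 1          
Atwood  | 2          
Le Guin | 0          
Orwell  | 1          
Tolkien | 2          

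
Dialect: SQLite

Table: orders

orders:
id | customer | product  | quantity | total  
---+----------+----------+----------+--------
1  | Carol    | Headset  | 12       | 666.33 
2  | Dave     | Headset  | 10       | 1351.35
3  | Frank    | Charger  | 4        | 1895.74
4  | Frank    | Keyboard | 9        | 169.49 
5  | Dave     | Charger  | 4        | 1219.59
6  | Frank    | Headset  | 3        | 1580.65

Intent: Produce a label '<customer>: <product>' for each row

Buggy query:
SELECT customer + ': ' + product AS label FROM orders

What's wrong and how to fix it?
Bug: '+' is numeric addition; on text columns SQLite converts them to 0 instead of concatenating

Fix: Replace + with || to concatenate text

Corrected query:
SELECT customer || ': ' || product AS label FROM orders

Result:
label          
---------------
Carol: Headset 
Dave: Headset  
Frank: Charger 
Frank: Keyboard
Dave: Charger  
Frank: Headset 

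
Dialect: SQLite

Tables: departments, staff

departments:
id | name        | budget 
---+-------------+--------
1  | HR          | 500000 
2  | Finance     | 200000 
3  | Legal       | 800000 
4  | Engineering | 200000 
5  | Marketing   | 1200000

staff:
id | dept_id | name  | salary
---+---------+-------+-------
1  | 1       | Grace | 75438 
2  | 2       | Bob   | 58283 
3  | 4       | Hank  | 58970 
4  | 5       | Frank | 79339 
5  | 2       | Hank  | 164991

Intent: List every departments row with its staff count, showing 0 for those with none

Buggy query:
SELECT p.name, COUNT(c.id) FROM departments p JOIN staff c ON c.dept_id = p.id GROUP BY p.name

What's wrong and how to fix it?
Bug: INNER JOIN drops departments rows that have no matching staff rows

Fix: Switch to LEFT JOIN to retain unmatched parent rows

Corrected query:
SELECT p.name, COUNT(c.id) FROM departments p LEFT JOIN staff c ON c.dept_id = p.id GROUP BY p.name

Result:
name        | COUNT(c.id)
------------+------------
Engineering | 1          
Finance     | 2          
HR          | 1          
Legal       | 0          
Marketing   | 1          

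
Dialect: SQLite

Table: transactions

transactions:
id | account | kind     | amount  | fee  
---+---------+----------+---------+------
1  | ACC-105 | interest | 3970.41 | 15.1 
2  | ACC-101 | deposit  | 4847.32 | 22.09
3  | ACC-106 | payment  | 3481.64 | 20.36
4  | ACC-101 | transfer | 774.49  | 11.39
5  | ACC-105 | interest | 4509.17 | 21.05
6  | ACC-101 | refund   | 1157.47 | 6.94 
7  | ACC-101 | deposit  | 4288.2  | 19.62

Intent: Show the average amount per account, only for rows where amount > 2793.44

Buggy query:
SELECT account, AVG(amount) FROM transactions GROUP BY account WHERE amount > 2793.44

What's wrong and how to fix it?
Bug: WHERE cannot follow GROUP BY

Fix: Move the WHERE clause before GROUP BY

Corrected query:
SELECT account, AVG(amount) FROM transactions WHERE amount > 2793.44 GROUP BY account

Result:
account | AVG(amount)
--------+------------
ACC-101 | 4567.76    
ACC-105 | 4239.79    
ACC-106 | 3481.64    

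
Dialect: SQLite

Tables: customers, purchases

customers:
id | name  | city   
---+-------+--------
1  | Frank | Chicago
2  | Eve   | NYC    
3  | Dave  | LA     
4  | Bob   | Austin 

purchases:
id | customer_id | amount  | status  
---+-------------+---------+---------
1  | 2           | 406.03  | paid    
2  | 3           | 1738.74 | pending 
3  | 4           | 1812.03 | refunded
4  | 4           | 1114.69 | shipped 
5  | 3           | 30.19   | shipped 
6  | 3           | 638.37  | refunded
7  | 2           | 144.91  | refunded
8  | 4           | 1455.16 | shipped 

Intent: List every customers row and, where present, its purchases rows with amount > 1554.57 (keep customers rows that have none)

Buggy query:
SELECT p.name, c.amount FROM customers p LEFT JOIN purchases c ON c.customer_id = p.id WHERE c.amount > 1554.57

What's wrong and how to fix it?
Bug: Filtering c.amount in WHERE discards the NULL rows produced by LEFT JOIN, turning it into an inner join

Fix: Put 'c.amount > 1554.57' in the JOIN's ON clause instead of WHERE

Corrected query:
SELECT p.name, c.amount FROM customers p LEFT JOIN purchases c ON c.customer_id = p.id AND c.amount > 1554.57

Result:
name  | amount 
------+--------
Frank | NULL   
Eve   | NULL   
Dave  | 1738.74
Bob   | 1812.03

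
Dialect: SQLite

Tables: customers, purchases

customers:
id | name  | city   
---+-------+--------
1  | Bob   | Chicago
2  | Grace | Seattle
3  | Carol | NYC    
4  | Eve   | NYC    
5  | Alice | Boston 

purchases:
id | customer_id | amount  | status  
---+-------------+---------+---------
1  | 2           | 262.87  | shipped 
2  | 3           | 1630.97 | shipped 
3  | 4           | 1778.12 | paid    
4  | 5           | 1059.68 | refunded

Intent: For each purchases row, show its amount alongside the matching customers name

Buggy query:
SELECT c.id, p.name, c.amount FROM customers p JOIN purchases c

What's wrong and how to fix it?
Bug: JOIN with no ON clause produces a cartesian product; every purchases row pairs with every customers row

Fix: Specify the join condition linking the foreign key to the parent id

Corrected query:
SELECT c.id, p.name, c.amount FROM customers p JOIN purchases c ON c.customer_id = p.id

Result:
id | name  | amount 
---+-------+--------
1  | Grace | 262.87 
2  | Carol | 1630.97
3  | Eve   | 1778.12
4  | Alice | 1059.68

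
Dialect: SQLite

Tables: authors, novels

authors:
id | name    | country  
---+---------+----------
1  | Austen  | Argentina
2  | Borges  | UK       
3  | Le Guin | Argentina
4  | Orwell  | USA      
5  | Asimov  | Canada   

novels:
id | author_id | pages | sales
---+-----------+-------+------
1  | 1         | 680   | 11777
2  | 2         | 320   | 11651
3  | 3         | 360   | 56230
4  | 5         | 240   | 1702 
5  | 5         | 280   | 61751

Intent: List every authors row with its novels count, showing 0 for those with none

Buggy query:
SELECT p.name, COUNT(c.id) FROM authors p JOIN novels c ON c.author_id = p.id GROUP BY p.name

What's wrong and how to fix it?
Bug: INNER JOIN drops authors rows that have no matching novels rows

Fix: Switch to LEFT JOIN to retain unmatched parent rows

Corrected query:
SELECT p.name, COUNT(c.id) FROM authors p LEFT JOIN novels c ON c.author_id = p.id GROUP BY p.name

Result:
name    | COUNT(c.id)
--------+------------
Asimov  | 2          
Austen  | 1          
Borges  | 1          
Le Guin | 1          
Orwell  | 0          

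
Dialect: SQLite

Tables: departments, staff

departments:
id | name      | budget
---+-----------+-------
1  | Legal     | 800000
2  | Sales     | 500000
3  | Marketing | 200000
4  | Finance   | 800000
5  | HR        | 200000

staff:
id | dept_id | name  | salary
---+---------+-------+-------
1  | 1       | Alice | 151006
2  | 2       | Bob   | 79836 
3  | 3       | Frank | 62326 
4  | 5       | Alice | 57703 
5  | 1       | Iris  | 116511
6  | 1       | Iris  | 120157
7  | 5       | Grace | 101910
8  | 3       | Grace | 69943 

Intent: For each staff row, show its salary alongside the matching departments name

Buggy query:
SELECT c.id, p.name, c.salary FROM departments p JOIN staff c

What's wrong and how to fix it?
Bug: Missing join condition: each staff row is matched to all departments rows instead of just its own

Fix: Add ON c.dept_id = p.id to the JOIN

Corrected query:
SELECT c.id, p.name, c.salary FROM departments p JOIN staff c ON c.dept_id = p.id

Result:
id | name      | salary
---+-----------+-------
1  | Legal     | 151006
2  | Sales     | 79836 
3  | Marketing | 62326 
4  | HR        | 57703 
5  | Legal     | 116511
6  | Legal     | 120157
7  | HR        | 101910
8  | Marketing | 69943 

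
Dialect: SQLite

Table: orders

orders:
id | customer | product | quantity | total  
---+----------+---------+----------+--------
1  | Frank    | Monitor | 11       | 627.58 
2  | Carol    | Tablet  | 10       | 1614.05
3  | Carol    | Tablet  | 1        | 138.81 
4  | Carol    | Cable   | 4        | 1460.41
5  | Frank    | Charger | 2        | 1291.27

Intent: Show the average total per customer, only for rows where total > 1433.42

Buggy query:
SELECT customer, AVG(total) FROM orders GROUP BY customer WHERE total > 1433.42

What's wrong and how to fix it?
Bug: WHERE cannot follow GROUP BY

Fix: Place WHERE between FROM and GROUP BY

Corrected query:
SELECT customer, AVG(total) FROM orders WHERE total > 1433.42 GROUP BY customer

Result:
customer | AVG(total)
---------+-----------
Carol    | 1537.23   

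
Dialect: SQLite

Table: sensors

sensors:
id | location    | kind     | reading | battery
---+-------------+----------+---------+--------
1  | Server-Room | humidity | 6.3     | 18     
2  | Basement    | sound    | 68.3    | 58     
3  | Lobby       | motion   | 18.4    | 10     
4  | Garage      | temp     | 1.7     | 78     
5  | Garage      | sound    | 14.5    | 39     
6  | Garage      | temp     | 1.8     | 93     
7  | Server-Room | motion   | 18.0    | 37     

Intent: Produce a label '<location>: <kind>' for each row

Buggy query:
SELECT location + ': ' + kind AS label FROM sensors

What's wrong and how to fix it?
Bug: SQLite uses || for string concatenation; + coerces text to numbers (yielding 0)

Fix: Use the || operator for string concatenation

Corrected query:
SELECT location || ': ' || kind AS label FROM sensors

Result:
label                
---------------------
Server-Room: humidity
Basement: sound      
Lobby: motion        
Garage: temp         
Garage: sound        
Garage: temp         
Server-Room: motion  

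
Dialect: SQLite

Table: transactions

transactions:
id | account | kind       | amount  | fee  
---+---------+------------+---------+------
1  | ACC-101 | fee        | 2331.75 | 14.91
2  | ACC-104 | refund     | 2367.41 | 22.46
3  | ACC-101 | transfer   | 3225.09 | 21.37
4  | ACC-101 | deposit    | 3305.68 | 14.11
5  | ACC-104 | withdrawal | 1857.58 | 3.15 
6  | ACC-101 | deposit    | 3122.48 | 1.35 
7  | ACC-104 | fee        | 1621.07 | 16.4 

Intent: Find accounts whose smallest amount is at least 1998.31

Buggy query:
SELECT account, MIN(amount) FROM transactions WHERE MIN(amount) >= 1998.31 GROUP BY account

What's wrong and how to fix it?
Bug: MIN() in WHERE is a misuse of aggregate

Fix: Use HAVING for the per-group MIN condition

Corrected query:
SELECT account, MIN(amount) FROM transactions GROUP BY account HAVING MIN(amount) >= 1998.31

Result:
account | MIN(amount)
--------+------------
ACC-101 | 2331.75    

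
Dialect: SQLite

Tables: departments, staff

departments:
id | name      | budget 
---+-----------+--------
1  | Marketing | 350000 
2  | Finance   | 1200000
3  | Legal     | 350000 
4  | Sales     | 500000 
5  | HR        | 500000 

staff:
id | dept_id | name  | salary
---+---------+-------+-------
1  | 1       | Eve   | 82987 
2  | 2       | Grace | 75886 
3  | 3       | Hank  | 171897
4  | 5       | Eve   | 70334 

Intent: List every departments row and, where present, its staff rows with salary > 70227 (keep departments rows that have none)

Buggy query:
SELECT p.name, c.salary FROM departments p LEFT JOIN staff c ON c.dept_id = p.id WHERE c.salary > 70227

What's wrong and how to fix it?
Bug: Filtering c.salary in WHERE discards the NULL rows produced by LEFT JOIN, turning it into an inner join

Fix: Put 'c.salary > 70227' in the JOIN's ON clause instead of WHERE

Corrected query:
SELECT p.name, c.salary FROM departments p LEFT JOIN staff c ON c.dept_id = p.id AND c.salary > 70227

Result:
name      | salary
----------+-------
Marketing | 82987 
Finance   | 75886 
Legal     | 171897
Sales     | NULL  
HR        | 70334 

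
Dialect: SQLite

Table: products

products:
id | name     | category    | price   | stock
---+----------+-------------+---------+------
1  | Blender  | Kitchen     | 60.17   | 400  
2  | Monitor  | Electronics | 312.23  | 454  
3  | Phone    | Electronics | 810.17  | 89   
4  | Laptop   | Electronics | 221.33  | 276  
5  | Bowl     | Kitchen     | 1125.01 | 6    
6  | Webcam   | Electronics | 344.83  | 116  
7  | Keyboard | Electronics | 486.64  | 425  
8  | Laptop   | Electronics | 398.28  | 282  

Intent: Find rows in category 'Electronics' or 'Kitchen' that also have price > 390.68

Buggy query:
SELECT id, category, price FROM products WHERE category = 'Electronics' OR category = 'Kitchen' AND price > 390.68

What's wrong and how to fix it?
Bug: AND binds tighter than OR, so this parses as category = 'Electronics' OR (category = 'Kitchen' AND price > 390.68)

Fix: Group the OR with parentheses (or use IN), then AND the threshold

Corrected query:
SELECT id, category, price FROM products WHERE (category = 'Electronics' OR category = 'Kitchen') AND price > 390.68

Result:
id | category    | price  
---+-------------+--------
3  | Electronics | 810.17 
5  | Kitchen     | 1125.01
7  | Electronics | 486.64 
8  | Electronics | 398.28 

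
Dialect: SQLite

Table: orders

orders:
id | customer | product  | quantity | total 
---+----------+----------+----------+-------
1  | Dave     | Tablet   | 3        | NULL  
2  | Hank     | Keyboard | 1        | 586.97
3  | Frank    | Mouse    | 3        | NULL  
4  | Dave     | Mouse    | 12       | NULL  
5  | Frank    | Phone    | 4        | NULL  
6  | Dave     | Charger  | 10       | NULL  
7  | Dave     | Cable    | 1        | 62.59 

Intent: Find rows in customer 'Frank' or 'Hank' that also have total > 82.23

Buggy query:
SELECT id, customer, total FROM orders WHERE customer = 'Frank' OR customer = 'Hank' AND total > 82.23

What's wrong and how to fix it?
Bug: AND binds tighter than OR, so this parses as customer = 'Frank' OR (customer = 'Hank' AND total > 82.23)

Fix: Add parentheses around the OR so the AND applies to both alternatives

Corrected query:
SELECT id, customer, total FROM orders WHERE (customer = 'Frank' OR customer = 'Hank') AND total > 82.23

Result:
id | customer | total 
---+----------+-------
2  | Hank     | 586.97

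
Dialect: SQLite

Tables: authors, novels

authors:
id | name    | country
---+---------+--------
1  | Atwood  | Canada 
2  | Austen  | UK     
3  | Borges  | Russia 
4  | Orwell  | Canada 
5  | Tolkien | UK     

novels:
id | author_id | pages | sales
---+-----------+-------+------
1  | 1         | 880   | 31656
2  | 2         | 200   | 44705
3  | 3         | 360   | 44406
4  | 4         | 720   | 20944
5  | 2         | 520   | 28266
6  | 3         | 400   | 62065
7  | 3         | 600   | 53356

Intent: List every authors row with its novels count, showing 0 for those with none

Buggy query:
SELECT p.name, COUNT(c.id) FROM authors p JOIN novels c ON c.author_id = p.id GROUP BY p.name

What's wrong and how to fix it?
Bug: INNER JOIN drops authors rows that have no matching novels rows

Fix: Switch to LEFT JOIN to retain unmatched parent rows

Corrected query:
SELECT p.name, COUNT(c.id) FROM authors p LEFT JOIN novels c ON c.author_id = p.id GROUP BY p.name

Result:
name    | COUNT(c.id)
--------+------------
Atwood  | 1          
Austen  | 2          
Borges  | 3          
Orwell  | 1          
Tolkien | 0          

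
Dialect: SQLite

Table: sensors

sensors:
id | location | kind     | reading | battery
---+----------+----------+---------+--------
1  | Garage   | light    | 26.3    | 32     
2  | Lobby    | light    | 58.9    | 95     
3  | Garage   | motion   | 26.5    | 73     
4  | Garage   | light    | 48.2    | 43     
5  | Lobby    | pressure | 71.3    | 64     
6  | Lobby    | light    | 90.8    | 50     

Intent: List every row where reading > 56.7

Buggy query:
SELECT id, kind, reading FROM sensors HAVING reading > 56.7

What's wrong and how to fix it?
Bug: This is a non-aggregate query (no GROUP BY, no aggregates), so in SQLite the HAVING clause is invalid here; a row-level condition belongs in WHERE

Fix: Use WHERE for row-level filtering

Corrected query:
SELECT id, kind, reading FROM sensors WHERE reading > 56.7

Result:
id | kind     | reading
---+----------+--------
2  | light    | 58.9   
5  | pressure | 71.3   
6  | light    | 90.8   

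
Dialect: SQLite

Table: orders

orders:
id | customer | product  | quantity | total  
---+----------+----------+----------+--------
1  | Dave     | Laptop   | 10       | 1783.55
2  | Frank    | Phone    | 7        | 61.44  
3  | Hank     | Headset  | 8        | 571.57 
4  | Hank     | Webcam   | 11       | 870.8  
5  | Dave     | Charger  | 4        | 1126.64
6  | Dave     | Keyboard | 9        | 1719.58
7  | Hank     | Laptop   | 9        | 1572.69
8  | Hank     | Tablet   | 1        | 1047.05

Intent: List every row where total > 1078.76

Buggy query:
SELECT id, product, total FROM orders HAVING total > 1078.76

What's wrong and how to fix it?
Bug: HAVING filters the output of aggregation, but this query has no GROUP BY and no aggregate functions, so SQLite rejects it (HAVING clause on a non-aggregate query); the condition here is per row

Fix: Use WHERE for row-level filtering

Corrected query:
SELECT id, product, total FROM orders WHERE total > 1078.76

Result:
id | product  | total  
---+----------+--------
1  | Laptop   | 1783.55
5  | Charger  | 1126.64
6  | Keyboard | 1719.58
7  | Laptop   | 1572.69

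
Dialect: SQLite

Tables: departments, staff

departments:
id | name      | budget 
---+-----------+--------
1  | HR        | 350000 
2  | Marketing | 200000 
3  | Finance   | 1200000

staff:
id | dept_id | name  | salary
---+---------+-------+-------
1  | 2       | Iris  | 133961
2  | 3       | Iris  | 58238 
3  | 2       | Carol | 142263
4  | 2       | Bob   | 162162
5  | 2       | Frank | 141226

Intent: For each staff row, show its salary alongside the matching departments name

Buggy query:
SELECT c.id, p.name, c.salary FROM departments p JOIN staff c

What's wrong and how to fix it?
Bug: JOIN with no ON clause produces a cartesian product; every staff row pairs with every departments row

Fix: Add ON c.dept_id = p.id to the JOIN

Corrected query:
SELECT c.id, p.name, c.salary FROM departments p JOIN staff c ON c.dept_id = p.id

Result:
id | name      | salary
---+-----------+-------
1  | Marketing | 133961
2  | Finance   | 58238 
3  | Marketing | 142263
4  | Marketing | 162162
5  | Marketing | 141226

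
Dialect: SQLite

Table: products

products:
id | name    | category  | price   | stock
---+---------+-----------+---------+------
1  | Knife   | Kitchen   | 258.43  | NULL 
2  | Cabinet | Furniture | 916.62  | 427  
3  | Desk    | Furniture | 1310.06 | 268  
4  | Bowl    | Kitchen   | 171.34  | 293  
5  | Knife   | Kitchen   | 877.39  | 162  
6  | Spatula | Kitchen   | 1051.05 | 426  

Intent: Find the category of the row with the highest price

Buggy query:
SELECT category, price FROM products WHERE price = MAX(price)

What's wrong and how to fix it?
Bug: WHERE is evaluated per row; an aggregate over the whole table isn't defined there

Fix: Use a subquery: WHERE price = (SELECT MAX(price) FROM products)

Corrected query:
SELECT category, price FROM products WHERE price = (SELECT MAX(price) FROM products)

Result:
category  | price  
----------+--------
Furniture | 1310.06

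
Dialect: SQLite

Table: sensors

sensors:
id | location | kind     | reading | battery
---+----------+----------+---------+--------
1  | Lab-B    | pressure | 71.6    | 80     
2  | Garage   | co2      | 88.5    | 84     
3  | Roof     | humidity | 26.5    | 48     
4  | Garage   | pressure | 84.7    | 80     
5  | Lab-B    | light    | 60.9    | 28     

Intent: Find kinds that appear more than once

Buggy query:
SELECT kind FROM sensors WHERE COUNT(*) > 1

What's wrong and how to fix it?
Bug: COUNT(*) is an aggregate and cannot be used in WHERE

Fix: Group first, then use HAVING for the count condition

Corrected query:
SELECT kind FROM sensors GROUP BY kind HAVING COUNT(*) > 1

Result:
kind    
--------
pressure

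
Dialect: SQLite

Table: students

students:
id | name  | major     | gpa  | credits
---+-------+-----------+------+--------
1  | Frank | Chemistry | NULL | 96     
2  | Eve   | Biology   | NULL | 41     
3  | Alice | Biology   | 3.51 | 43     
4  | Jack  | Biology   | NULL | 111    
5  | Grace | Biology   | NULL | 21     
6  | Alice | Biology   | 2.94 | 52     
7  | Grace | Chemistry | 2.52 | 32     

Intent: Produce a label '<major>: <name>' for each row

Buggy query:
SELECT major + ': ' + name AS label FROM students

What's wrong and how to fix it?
Bug: SQLite uses || for string concatenation; + coerces text to numbers (yielding 0)

Fix: Replace + with || to concatenate text

Corrected query:
SELECT major || ': ' || name AS label FROM students

Result:
label           
----------------
Chemistry: Frank
Biology: Eve    
Biology: Alice  
Biology: Jack   
Biology: Grace  
Biology: Alice  
Chemistry: Grace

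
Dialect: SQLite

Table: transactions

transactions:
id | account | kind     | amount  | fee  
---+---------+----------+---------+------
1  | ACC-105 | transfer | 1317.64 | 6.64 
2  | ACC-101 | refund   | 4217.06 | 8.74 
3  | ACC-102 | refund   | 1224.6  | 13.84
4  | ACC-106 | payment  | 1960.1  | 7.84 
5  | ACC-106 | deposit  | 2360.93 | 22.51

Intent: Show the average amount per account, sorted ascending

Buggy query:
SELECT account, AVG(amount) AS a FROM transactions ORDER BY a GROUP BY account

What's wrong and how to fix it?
Bug: GROUP BY must precede ORDER BY

Fix: Reorder: SELECT … FROM … GROUP BY … ORDER BY …

Corrected query:
SELECT account, AVG(amount) AS a FROM transactions GROUP BY account ORDER BY a

Result:
account | a       
--------+---------
ACC-102 | 1224.6  
ACC-105 | 1317.64 
ACC-106 | 2160.515
ACC-101 | 4217.06 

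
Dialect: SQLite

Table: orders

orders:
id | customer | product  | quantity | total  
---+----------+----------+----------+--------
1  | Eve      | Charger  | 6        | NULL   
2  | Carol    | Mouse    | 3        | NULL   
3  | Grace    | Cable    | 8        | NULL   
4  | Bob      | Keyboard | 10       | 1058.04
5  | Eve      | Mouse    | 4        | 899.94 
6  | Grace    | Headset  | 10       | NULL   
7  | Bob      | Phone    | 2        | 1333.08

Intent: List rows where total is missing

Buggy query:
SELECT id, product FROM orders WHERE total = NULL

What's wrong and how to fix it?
Bug: '= NULL' is always unknown in SQL three-valued logic, so no rows match

Fix: Replace '= NULL' with 'IS NULL'

Corrected query:
SELECT id, product FROM orders WHERE total IS NULL

Result:
id | product
---+--------
1  | Charger
2  | Mouse  
3  | Cable  
6  | Headset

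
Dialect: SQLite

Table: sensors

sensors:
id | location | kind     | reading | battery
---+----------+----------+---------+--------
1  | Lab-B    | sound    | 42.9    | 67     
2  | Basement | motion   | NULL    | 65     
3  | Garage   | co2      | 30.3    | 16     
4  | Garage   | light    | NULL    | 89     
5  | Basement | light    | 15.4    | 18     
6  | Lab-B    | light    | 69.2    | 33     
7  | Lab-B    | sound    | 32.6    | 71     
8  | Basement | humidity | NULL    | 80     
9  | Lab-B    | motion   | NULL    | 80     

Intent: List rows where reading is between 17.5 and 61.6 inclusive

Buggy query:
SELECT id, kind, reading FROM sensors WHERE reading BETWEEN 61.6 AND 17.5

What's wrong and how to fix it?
Bug: The bounds are reversed; BETWEEN a AND b requires a <= b to match anything

Fix: Swap the bounds so the smaller value comes first

Corrected query:
SELECT id, kind, reading FROM sensors WHERE reading BETWEEN 17.5 AND 61.6

Result:
id | kind  | reading
---+-------+--------
1  | sound | 42.9   
3  | co2   | 30.3   
7  | sound | 32.6   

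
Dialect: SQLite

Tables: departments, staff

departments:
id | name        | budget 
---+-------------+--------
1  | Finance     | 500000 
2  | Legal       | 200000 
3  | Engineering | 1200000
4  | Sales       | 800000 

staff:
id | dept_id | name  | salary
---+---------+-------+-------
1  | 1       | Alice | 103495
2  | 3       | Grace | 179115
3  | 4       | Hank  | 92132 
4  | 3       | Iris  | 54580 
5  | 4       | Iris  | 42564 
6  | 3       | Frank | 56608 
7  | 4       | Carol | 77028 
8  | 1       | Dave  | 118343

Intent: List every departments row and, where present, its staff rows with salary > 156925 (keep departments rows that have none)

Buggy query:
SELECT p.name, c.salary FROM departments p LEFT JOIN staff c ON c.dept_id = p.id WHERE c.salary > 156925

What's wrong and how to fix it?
Bug: A WHERE condition on the right-hand table after LEFT JOIN drops unmatched parents

Fix: Put 'c.salary > 156925' in the JOIN's ON clause instead of WHERE

Corrected query:
SELECT p.name, c.salary FROM departments p LEFT JOIN staff c ON c.dept_id = p.id AND c.salary > 156925

Result:
name        | salary
------------+-------
Finance     | NULL  
Legal       | NULL  
Engineering | 179115
Sales       | NULL  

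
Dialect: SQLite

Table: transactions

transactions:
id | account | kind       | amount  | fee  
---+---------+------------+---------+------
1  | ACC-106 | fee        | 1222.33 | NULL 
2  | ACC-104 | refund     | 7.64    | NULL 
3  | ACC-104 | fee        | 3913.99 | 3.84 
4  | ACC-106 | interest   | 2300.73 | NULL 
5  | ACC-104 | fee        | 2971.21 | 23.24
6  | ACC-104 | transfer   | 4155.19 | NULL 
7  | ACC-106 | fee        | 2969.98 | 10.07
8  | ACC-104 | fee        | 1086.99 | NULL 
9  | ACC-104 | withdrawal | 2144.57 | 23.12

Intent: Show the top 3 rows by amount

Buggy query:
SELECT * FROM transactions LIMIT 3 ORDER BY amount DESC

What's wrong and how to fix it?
Bug: ORDER BY cannot follow LIMIT; LIMIT is the final clause

Fix: Sort with ORDER BY, then apply LIMIT

Corrected query:
SELECT * FROM transactions ORDER BY amount DESC LIMIT 3

Result:
id | account | kind     | amount  | fee  
---+---------+----------+---------+------
6  | ACC-104 | transfer | 4155.19 | NULL 
3  | ACC-104 | fee      | 3913.99 | 3.84 
5  | ACC-104 | fee      | 2971.21 | 23.24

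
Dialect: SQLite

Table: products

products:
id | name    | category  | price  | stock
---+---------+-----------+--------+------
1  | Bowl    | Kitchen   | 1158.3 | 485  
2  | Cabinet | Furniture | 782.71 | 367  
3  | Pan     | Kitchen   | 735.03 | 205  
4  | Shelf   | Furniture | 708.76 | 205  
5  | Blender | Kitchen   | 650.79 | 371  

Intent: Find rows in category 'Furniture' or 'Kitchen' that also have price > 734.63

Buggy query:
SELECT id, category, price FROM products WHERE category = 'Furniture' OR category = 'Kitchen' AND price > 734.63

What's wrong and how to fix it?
Bug: AND binds tighter than OR, so this parses as category = 'Furniture' OR (category = 'Kitchen' AND price > 734.63)

Fix: Add parentheses around the OR so the AND applies to both alternatives

Corrected query:
SELECT id, category, price FROM products WHERE (category = 'Furniture' OR category = 'Kitchen') AND price > 734.63

Result:
id | category  | price 
---+-----------+-------
1  | Kitchen   | 1158.3
2  | Furniture | 782.71
3  | Kitchen   | 735.03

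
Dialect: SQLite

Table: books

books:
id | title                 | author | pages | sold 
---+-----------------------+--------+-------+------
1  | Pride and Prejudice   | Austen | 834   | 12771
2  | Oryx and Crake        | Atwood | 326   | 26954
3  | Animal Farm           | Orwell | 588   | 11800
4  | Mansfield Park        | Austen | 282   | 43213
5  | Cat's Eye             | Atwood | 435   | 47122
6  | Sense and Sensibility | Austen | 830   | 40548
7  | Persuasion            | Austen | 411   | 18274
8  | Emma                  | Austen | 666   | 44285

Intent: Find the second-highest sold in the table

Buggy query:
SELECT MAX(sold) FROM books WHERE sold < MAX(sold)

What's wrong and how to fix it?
Bug: MAX(sold) on the right of the comparison is an aggregate-in-WHERE error

Fix: Compute the overall MAX in a subquery, then take MAX of rows below it

Corrected query:
SELECT MAX(sold) FROM books WHERE sold < (SELECT MAX(sold) FROM books)

Result:
MAX(sold)
---------
44285    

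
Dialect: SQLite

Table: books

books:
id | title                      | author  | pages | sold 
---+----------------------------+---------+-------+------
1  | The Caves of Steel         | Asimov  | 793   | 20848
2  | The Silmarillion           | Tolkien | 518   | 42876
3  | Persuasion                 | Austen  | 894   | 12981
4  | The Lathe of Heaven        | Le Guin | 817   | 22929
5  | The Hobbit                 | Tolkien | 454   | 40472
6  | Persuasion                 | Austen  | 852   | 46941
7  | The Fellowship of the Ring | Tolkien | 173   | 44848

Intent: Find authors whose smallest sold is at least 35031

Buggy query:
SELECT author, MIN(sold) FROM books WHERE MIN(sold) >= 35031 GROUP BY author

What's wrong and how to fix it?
Bug: MIN() in WHERE is a misuse of aggregate

Fix: Use HAVING for the per-group MIN condition

Corrected query:
SELECT author, MIN(sold) FROM books GROUP BY author HAVING MIN(sold) >= 35031

Result:
author  | MIN(sold)
--------+----------
Tolkien | 40472    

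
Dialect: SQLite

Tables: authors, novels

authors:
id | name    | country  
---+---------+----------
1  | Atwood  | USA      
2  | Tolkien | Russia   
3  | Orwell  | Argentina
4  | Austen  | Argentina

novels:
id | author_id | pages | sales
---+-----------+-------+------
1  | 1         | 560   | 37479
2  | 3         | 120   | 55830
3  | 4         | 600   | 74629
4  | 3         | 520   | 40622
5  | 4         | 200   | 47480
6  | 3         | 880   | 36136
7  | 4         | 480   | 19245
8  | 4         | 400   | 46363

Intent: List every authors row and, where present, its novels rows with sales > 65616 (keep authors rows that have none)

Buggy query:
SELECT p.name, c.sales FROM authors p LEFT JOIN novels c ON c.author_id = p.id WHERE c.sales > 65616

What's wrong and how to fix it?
Bug: Filtering c.sales in WHERE discards the NULL rows produced by LEFT JOIN, turning it into an inner join

Fix: Move the right-table condition into the ON clause so unmatched parents are kept

Corrected query:
SELECT p.name, c.sales FROM authors p LEFT JOIN novels c ON c.author_id = p.id AND c.sales > 65616

Result:
name    | sales
--------+------
Atwood  | NULL 
Tolkien | NULL 
Orwell  | NULL 
Austen  | 74629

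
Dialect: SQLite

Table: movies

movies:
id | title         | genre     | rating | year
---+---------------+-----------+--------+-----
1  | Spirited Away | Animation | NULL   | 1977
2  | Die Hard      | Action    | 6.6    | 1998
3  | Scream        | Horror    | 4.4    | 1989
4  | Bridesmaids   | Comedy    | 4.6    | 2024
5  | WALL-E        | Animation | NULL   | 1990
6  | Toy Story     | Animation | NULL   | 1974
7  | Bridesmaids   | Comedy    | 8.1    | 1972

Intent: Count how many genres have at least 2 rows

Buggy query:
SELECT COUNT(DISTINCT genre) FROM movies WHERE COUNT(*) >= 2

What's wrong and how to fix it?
Bug: COUNT(*) cannot appear in WHERE; the per-group count doesn't exist yet

Fix: Use a subquery that GROUPs and filters with HAVING, then count its rows

Corrected query:
SELECT COUNT(*) FROM (SELECT genre FROM movies GROUP BY genre HAVING COUNT(*) >= 2)

Result:
COUNT(*)
--------
2       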